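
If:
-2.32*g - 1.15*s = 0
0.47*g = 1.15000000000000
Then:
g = 2.45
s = -4.94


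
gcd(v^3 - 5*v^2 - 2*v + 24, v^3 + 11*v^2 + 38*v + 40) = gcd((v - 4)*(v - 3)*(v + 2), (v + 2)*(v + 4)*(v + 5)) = v + 2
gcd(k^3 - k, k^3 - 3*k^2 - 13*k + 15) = k - 1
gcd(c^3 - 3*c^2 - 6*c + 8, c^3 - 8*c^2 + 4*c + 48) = c^2 - 2*c - 8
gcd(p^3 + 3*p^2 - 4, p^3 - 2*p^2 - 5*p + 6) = p^2 + p - 2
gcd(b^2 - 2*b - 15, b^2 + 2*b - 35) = b - 5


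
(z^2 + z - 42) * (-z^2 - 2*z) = -z^4 - 3*z^3 + 40*z^2 + 84*z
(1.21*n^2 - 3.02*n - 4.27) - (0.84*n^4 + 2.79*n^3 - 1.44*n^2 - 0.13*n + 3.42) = -0.84*n^4 - 2.79*n^3 + 2.65*n^2 - 2.89*n - 7.69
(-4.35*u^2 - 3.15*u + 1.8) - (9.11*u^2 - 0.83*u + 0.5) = -13.46*u^2 - 2.32*u + 1.3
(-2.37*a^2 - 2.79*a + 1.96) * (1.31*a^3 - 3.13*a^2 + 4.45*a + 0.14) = -3.1047*a^5 + 3.7632*a^4 + 0.753799999999998*a^3 - 18.8821*a^2 + 8.3314*a + 0.2744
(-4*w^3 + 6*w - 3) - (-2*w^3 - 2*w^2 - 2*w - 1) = -2*w^3 + 2*w^2 + 8*w - 2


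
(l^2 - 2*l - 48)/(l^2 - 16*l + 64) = (l + 6)/(l - 8)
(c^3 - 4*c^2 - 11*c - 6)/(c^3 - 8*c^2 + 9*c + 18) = (c + 1)/(c - 3)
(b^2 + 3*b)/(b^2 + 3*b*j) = (b + 3)/(b + 3*j)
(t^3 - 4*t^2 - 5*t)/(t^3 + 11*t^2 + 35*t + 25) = t*(t - 5)/(t^2 + 10*t + 25)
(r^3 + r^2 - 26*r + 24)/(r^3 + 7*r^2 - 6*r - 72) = (r^2 - 5*r + 4)/(r^2 + r - 12)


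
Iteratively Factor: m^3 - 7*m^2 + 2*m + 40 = (m - 4)*(m^2 - 3*m - 10) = (m - 5)*(m - 4)*(m + 2)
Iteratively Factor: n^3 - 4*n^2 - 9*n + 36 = (n - 4)*(n^2 - 9) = (n - 4)*(n + 3)*(n - 3)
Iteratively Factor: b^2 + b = (b)*(b + 1)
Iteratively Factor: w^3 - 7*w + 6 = (w - 1)*(w^2 + w - 6) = (w - 2)*(w - 1)*(w + 3)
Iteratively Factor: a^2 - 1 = (a + 1)*(a - 1)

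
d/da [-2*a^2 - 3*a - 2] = -4*a - 3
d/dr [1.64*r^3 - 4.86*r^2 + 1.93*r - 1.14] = 4.92*r^2 - 9.72*r + 1.93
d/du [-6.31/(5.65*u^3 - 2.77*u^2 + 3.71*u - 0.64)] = (106.9545*u^2 - 34.9574*u + 23.4101)/(5.65*u^3 - 2.77*u^2 + 3.71*u - 0.64)^2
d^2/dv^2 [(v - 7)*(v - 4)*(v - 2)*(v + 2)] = 12*v^2 - 66*v + 48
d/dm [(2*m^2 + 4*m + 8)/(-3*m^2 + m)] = 2*(7*m^2 + 24*m - 4)/(m^2*(9*m^2 - 6*m + 1))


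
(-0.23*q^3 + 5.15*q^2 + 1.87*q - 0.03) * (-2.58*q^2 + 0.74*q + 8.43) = 0.5934*q^5 - 13.4572*q^4 - 2.9525*q^3 + 44.8757*q^2 + 15.7419*q - 0.2529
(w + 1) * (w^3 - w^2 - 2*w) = w^4 - 3*w^2 - 2*w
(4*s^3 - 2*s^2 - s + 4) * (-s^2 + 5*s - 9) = -4*s^5 + 22*s^4 - 45*s^3 + 9*s^2 + 29*s - 36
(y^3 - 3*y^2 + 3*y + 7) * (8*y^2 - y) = 8*y^5 - 25*y^4 + 27*y^3 + 53*y^2 - 7*y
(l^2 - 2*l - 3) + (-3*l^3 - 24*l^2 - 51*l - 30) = -3*l^3 - 23*l^2 - 53*l - 33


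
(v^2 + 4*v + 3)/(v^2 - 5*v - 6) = (v + 3)/(v - 6)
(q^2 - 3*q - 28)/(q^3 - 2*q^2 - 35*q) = (q + 4)/(q*(q + 5))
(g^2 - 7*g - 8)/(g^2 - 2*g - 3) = (g - 8)/(g - 3)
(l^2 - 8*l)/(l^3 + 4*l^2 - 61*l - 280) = l/(l^2 + 12*l + 35)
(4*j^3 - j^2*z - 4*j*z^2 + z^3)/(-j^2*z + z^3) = (-4*j + z)/z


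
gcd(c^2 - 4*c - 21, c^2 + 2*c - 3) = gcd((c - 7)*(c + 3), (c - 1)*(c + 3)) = c + 3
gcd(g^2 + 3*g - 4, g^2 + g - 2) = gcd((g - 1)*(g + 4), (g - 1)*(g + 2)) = g - 1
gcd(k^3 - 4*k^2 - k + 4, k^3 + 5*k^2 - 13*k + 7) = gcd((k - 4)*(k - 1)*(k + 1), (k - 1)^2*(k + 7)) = k - 1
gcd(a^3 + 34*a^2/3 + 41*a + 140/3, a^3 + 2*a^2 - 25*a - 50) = a + 5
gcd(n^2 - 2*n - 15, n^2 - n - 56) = 1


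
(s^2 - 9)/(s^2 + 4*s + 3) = (s - 3)/(s + 1)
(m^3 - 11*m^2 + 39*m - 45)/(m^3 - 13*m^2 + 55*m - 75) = (m - 3)/(m - 5)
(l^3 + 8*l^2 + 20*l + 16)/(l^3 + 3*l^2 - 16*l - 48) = (l^2 + 4*l + 4)/(l^2 - l - 12)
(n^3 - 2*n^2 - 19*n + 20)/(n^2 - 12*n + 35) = (n^2 + 3*n - 4)/(n - 7)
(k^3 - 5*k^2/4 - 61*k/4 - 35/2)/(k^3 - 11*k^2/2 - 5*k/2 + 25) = (4*k + 7)/(2*(2*k - 5))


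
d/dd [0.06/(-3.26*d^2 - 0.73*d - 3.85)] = (0.3912*d + 0.0438)/(3.26*d^2 + 0.73*d + 3.85)^2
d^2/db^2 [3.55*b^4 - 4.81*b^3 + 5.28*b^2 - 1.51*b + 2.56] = 42.6*b^2 - 28.86*b + 10.56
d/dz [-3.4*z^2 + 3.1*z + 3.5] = 3.1 - 6.8*z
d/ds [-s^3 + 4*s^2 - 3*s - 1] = -3*s^2 + 8*s - 3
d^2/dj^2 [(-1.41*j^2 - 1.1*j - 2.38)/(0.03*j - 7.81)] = -172.528746/(2.7e-5*j^3 - 0.021087*j^2 + 5.489649*j - 476.379541)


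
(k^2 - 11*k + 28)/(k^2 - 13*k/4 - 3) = 4*(k - 7)/(4*k + 3)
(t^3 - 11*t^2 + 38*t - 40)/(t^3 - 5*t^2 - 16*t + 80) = (t - 2)/(t + 4)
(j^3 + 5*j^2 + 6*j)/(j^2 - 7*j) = (j^2 + 5*j + 6)/(j - 7)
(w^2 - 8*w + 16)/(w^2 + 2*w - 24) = (w - 4)/(w + 6)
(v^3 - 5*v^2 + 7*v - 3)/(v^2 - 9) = (v^2 - 2*v + 1)/(v + 3)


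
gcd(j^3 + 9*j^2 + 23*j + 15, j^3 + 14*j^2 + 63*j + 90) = j^2 + 8*j + 15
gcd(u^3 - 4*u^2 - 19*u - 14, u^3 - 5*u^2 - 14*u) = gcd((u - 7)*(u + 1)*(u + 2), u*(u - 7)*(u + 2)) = u^2 - 5*u - 14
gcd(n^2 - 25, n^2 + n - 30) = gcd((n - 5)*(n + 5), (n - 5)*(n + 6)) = n - 5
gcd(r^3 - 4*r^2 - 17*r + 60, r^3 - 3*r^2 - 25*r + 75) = r^2 - 8*r + 15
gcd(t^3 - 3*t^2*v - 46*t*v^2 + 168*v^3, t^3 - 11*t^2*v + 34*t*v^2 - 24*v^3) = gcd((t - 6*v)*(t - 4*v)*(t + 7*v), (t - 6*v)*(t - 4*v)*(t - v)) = t^2 - 10*t*v + 24*v^2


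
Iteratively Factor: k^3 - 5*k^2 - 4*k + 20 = (k - 2)*(k^2 - 3*k - 10) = (k - 2)*(k + 2)*(k - 5)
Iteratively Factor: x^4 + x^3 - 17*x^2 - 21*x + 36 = (x + 3)*(x^3 - 2*x^2 - 11*x + 12) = (x - 4)*(x + 3)*(x^2 + 2*x - 3) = (x - 4)*(x - 1)*(x + 3)*(x + 3)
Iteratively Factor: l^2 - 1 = (l - 1)*(l + 1)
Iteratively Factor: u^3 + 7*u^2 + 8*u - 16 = (u + 4)*(u^2 + 3*u - 4) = (u - 1)*(u + 4)*(u + 4)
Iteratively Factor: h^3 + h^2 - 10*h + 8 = (h + 4)*(h^2 - 3*h + 2) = (h - 1)*(h + 4)*(h - 2)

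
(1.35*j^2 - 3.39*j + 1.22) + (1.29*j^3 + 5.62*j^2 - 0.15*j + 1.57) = 1.29*j^3 + 6.97*j^2 - 3.54*j + 2.79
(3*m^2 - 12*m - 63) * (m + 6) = 3*m^3 + 6*m^2 - 135*m - 378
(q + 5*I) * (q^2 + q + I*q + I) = q^3 + q^2 + 6*I*q^2 - 5*q + 6*I*q - 5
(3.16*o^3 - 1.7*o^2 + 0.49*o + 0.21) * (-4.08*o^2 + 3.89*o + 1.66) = -12.8928*o^5 + 19.2284*o^4 - 3.3666*o^3 - 1.7727*o^2 + 1.6303*o + 0.3486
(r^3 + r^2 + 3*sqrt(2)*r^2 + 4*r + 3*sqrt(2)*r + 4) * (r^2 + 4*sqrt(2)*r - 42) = r^5 + r^4 + 7*sqrt(2)*r^4 - 14*r^3 + 7*sqrt(2)*r^3 - 110*sqrt(2)*r^2 - 14*r^2 - 168*r - 110*sqrt(2)*r - 168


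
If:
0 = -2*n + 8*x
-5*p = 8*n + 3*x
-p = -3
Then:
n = -12/7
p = 3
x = -3/7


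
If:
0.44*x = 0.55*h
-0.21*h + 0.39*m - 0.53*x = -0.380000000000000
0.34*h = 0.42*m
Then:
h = 0.68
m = 0.55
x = 0.85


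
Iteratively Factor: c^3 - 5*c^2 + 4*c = (c)*(c^2 - 5*c + 4) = c*(c - 4)*(c - 1)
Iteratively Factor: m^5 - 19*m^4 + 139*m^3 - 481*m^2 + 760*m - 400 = (m - 1)*(m^4 - 18*m^3 + 121*m^2 - 360*m + 400) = (m - 4)*(m - 1)*(m^3 - 14*m^2 + 65*m - 100) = (m - 4)^2*(m - 1)*(m^2 - 10*m + 25) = (m - 5)*(m - 4)^2*(m - 1)*(m - 5)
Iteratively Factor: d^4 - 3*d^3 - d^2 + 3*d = (d)*(d^3 - 3*d^2 - d + 3) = d*(d + 1)*(d^2 - 4*d + 3) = d*(d - 1)*(d + 1)*(d - 3)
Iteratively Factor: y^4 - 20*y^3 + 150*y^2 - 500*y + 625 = (y - 5)*(y^3 - 15*y^2 + 75*y - 125) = (y - 5)^2*(y^2 - 10*y + 25) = (y - 5)^3*(y - 5)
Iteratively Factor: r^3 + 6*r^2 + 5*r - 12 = (r + 3)*(r^2 + 3*r - 4) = (r + 3)*(r + 4)*(r - 1)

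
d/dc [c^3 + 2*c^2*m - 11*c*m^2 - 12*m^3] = 3*c^2 + 4*c*m - 11*m^2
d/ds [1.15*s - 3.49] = 1.15000000000000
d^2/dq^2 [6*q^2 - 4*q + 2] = 12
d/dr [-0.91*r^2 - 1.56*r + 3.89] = -1.82*r - 1.56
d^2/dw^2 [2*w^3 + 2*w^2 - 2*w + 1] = 12*w + 4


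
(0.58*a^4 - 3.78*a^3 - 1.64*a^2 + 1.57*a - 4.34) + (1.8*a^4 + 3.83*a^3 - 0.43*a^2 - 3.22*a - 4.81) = 2.38*a^4 + 0.0500000000000003*a^3 - 2.07*a^2 - 1.65*a - 9.15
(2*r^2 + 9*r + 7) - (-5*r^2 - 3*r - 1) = 7*r^2 + 12*r + 8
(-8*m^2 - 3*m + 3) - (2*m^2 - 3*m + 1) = 2 - 10*m^2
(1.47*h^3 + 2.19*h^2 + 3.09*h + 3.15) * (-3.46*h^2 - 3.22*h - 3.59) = -5.0862*h^5 - 12.3108*h^4 - 23.0205*h^3 - 28.7109*h^2 - 21.2361*h - 11.3085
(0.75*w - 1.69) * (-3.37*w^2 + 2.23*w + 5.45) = -2.5275*w^3 + 7.3678*w^2 + 0.3188*w - 9.2105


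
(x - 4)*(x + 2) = x^2 - 2*x - 8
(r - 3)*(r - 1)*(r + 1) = r^3 - 3*r^2 - r + 3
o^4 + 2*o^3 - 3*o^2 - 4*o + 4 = (o - 1)^2*(o + 2)^2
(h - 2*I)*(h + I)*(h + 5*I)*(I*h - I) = I*h^4 - 4*h^3 - I*h^3 + 4*h^2 + 7*I*h^2 - 10*h - 7*I*h + 10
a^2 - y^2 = (a - y)*(a + y)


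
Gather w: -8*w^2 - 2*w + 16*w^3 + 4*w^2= 16*w^3 - 4*w^2 - 2*w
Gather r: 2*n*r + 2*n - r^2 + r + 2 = 2*n - r^2 + r*(2*n + 1) + 2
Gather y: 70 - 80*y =70 - 80*y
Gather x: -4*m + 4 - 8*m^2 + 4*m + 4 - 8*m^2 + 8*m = -16*m^2 + 8*m + 8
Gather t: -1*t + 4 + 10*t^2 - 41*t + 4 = 10*t^2 - 42*t + 8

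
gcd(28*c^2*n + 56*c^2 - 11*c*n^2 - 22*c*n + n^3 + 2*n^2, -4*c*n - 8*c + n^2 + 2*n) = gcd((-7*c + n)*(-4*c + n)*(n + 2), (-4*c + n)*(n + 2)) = 4*c*n + 8*c - n^2 - 2*n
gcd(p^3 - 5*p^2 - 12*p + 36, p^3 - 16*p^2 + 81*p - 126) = p - 6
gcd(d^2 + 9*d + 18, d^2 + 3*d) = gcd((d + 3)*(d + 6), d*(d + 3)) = d + 3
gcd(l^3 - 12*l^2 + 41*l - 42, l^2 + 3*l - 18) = l - 3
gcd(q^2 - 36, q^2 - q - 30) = q - 6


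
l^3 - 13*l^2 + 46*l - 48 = (l - 8)*(l - 3)*(l - 2)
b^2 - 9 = (b - 3)*(b + 3)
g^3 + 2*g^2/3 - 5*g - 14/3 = (g - 7/3)*(g + 1)*(g + 2)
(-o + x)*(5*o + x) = -5*o^2 + 4*o*x + x^2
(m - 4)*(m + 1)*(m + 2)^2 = m^4 + m^3 - 12*m^2 - 28*m - 16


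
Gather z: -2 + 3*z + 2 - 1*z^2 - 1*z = -z^2 + 2*z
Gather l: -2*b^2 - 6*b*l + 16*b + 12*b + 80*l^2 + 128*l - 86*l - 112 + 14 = -2*b^2 + 28*b + 80*l^2 + l*(42 - 6*b) - 98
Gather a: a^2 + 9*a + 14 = a^2 + 9*a + 14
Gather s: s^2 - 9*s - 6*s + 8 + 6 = s^2 - 15*s + 14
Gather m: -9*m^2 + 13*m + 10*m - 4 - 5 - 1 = -9*m^2 + 23*m - 10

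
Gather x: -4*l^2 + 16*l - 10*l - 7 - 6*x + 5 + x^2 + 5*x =-4*l^2 + 6*l + x^2 - x - 2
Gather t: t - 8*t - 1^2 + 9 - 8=-7*t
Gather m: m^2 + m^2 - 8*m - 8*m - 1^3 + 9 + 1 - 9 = 2*m^2 - 16*m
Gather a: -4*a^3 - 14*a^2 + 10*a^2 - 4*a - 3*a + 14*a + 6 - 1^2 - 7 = -4*a^3 - 4*a^2 + 7*a - 2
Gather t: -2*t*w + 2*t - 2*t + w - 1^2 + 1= -2*t*w + w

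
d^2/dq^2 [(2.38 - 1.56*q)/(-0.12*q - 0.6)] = -0.293184/(0.12*q + 0.6)^3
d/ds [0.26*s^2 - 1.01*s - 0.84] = 0.52*s - 1.01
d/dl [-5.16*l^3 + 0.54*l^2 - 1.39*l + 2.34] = -15.48*l^2 + 1.08*l - 1.39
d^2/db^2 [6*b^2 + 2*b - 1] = 12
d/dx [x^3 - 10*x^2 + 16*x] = 3*x^2 - 20*x + 16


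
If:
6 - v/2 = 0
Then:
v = 12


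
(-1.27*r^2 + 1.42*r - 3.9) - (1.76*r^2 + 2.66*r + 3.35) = -3.03*r^2 - 1.24*r - 7.25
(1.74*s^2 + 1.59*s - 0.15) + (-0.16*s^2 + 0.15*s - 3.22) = 1.58*s^2 + 1.74*s - 3.37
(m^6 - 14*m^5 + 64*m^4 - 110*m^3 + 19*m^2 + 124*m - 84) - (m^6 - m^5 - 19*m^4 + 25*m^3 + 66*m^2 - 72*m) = -13*m^5 + 83*m^4 - 135*m^3 - 47*m^2 + 196*m - 84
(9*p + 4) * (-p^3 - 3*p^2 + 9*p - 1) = -9*p^4 - 31*p^3 + 69*p^2 + 27*p - 4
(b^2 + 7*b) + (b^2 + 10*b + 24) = 2*b^2 + 17*b + 24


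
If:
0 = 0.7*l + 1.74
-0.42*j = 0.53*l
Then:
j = 3.14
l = -2.49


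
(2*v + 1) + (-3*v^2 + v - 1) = -3*v^2 + 3*v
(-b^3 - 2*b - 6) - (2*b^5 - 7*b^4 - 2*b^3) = -2*b^5 + 7*b^4 + b^3 - 2*b - 6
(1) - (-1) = 2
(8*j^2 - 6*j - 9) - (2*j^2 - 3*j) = 6*j^2 - 3*j - 9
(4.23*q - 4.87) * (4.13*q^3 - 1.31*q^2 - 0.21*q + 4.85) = 17.4699*q^4 - 25.6544*q^3 + 5.4914*q^2 + 21.5382*q - 23.6195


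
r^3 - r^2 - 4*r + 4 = (r - 2)*(r - 1)*(r + 2)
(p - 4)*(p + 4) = p^2 - 16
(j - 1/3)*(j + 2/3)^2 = j^3 + j^2 - 4/27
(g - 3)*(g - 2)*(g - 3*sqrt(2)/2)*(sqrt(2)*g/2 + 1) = sqrt(2)*g^4/2 - 5*sqrt(2)*g^3/2 - g^3/2 + 3*sqrt(2)*g^2/2 + 5*g^2/2 - 3*g + 15*sqrt(2)*g/2 - 9*sqrt(2)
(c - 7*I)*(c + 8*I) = c^2 + I*c + 56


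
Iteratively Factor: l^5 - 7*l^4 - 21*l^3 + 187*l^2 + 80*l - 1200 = (l - 4)*(l^4 - 3*l^3 - 33*l^2 + 55*l + 300) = (l - 4)*(l + 3)*(l^3 - 6*l^2 - 15*l + 100) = (l - 5)*(l - 4)*(l + 3)*(l^2 - l - 20) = (l - 5)^2*(l - 4)*(l + 3)*(l + 4)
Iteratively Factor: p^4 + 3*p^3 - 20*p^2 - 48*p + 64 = (p + 4)*(p^3 - p^2 - 16*p + 16) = (p - 1)*(p + 4)*(p^2 - 16) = (p - 1)*(p + 4)^2*(p - 4)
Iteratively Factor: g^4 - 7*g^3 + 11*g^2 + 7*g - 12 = (g + 1)*(g^3 - 8*g^2 + 19*g - 12) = (g - 3)*(g + 1)*(g^2 - 5*g + 4) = (g - 3)*(g - 1)*(g + 1)*(g - 4)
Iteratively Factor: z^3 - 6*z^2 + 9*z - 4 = (z - 1)*(z^2 - 5*z + 4) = (z - 1)^2*(z - 4)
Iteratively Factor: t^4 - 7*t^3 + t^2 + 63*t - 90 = (t - 2)*(t^3 - 5*t^2 - 9*t + 45) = (t - 3)*(t - 2)*(t^2 - 2*t - 15) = (t - 5)*(t - 3)*(t - 2)*(t + 3)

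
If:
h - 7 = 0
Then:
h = 7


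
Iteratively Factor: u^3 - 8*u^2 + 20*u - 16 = (u - 2)*(u^2 - 6*u + 8) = (u - 4)*(u - 2)*(u - 2)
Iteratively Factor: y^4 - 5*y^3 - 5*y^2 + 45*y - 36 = (y + 3)*(y^3 - 8*y^2 + 19*y - 12) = (y - 1)*(y + 3)*(y^2 - 7*y + 12) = (y - 4)*(y - 1)*(y + 3)*(y - 3)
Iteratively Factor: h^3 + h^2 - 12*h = (h + 4)*(h^2 - 3*h) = h*(h + 4)*(h - 3)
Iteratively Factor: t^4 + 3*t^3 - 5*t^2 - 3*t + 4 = (t + 1)*(t^3 + 2*t^2 - 7*t + 4) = (t - 1)*(t + 1)*(t^2 + 3*t - 4) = (t - 1)*(t + 1)*(t + 4)*(t - 1)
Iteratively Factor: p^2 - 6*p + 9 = (p - 3)*(p - 3)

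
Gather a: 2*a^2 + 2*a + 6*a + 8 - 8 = 2*a^2 + 8*a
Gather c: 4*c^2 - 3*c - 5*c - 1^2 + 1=4*c^2 - 8*c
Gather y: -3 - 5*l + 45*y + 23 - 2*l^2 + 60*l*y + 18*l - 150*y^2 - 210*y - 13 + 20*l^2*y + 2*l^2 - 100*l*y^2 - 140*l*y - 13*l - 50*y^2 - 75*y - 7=y^2*(-100*l - 200) + y*(20*l^2 - 80*l - 240)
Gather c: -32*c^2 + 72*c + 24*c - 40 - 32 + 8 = -32*c^2 + 96*c - 64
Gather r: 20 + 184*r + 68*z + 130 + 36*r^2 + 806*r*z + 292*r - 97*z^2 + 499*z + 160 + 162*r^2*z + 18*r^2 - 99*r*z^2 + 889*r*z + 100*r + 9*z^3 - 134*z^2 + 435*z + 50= r^2*(162*z + 54) + r*(-99*z^2 + 1695*z + 576) + 9*z^3 - 231*z^2 + 1002*z + 360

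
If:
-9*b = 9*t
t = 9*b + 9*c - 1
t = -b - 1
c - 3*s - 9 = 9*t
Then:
No Solution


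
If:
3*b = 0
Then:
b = 0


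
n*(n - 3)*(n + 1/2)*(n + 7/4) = n^4 - 3*n^3/4 - 47*n^2/8 - 21*n/8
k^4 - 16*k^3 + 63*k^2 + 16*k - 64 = (k - 8)^2*(k - 1)*(k + 1)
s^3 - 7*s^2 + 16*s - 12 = (s - 3)*(s - 2)^2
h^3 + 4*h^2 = h^2*(h + 4)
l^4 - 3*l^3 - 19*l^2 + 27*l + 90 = (l - 5)*(l - 3)*(l + 2)*(l + 3)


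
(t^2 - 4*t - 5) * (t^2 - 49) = t^4 - 4*t^3 - 54*t^2 + 196*t + 245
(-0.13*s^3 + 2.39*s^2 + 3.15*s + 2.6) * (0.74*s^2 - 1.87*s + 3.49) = -0.0962*s^5 + 2.0117*s^4 - 2.592*s^3 + 4.3746*s^2 + 6.1315*s + 9.074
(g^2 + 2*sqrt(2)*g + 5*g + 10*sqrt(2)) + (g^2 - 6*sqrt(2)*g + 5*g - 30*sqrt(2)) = 2*g^2 - 4*sqrt(2)*g + 10*g - 20*sqrt(2)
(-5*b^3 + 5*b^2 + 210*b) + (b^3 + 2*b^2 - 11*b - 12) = -4*b^3 + 7*b^2 + 199*b - 12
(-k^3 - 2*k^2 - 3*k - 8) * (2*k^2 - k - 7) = -2*k^5 - 3*k^4 + 3*k^3 + k^2 + 29*k + 56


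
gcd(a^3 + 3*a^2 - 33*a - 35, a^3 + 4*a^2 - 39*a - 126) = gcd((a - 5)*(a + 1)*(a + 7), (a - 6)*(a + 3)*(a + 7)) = a + 7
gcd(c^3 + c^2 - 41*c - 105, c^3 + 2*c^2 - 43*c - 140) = c^2 - 2*c - 35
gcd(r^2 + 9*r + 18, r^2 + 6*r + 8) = 1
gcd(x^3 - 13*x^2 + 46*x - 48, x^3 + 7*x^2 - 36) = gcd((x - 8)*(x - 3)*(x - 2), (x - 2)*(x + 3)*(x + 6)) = x - 2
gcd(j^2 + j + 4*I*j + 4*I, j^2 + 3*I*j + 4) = j + 4*I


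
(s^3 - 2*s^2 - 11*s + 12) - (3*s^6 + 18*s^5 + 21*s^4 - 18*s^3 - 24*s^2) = -3*s^6 - 18*s^5 - 21*s^4 + 19*s^3 + 22*s^2 - 11*s + 12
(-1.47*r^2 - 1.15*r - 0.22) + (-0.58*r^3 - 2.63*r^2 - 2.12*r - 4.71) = -0.58*r^3 - 4.1*r^2 - 3.27*r - 4.93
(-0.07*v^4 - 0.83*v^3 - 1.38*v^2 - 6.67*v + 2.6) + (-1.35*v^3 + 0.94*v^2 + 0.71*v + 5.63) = -0.07*v^4 - 2.18*v^3 - 0.44*v^2 - 5.96*v + 8.23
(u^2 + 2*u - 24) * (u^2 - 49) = u^4 + 2*u^3 - 73*u^2 - 98*u + 1176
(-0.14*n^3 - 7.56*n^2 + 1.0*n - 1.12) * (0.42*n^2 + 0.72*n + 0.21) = -0.0588*n^5 - 3.276*n^4 - 5.0526*n^3 - 1.338*n^2 - 0.5964*n - 0.2352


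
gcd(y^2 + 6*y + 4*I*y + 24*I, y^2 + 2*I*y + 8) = y + 4*I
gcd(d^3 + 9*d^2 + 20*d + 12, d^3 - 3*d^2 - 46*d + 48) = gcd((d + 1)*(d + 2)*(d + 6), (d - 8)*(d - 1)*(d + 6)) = d + 6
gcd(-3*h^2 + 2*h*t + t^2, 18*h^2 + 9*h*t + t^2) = 3*h + t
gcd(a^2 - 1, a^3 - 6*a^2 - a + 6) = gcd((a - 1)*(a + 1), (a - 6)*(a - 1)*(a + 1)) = a^2 - 1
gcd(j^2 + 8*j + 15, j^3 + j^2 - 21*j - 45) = j + 3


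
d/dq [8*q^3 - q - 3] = 24*q^2 - 1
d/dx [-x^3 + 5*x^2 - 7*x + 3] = -3*x^2 + 10*x - 7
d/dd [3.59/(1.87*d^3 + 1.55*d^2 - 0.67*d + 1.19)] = (-20.1399*d^2 - 11.129*d + 2.4053)/(1.87*d^3 + 1.55*d^2 - 0.67*d + 1.19)^2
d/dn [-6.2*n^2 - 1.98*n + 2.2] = -12.4*n - 1.98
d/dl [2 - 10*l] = -10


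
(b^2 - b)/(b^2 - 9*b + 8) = b/(b - 8)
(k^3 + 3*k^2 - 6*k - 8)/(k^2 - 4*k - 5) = (k^2 + 2*k - 8)/(k - 5)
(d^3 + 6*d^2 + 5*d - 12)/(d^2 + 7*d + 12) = d - 1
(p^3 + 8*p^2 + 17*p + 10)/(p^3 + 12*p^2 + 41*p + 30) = (p + 2)/(p + 6)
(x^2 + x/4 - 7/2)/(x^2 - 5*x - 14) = (x - 7/4)/(x - 7)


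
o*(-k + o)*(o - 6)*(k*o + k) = -k^2*o^3 + 5*k^2*o^2 + 6*k^2*o + k*o^4 - 5*k*o^3 - 6*k*o^2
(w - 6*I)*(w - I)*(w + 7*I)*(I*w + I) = I*w^4 + I*w^3 + 43*I*w^2 + 42*w + 43*I*w + 42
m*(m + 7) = m^2 + 7*m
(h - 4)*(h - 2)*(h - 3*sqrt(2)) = h^3 - 6*h^2 - 3*sqrt(2)*h^2 + 8*h + 18*sqrt(2)*h - 24*sqrt(2)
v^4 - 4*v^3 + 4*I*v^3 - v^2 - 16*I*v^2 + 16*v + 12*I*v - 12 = (v - 3)*(v - 1)*(v + 2*I)^2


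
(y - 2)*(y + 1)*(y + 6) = y^3 + 5*y^2 - 8*y - 12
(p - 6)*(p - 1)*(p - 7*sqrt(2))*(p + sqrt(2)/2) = p^4 - 13*sqrt(2)*p^3/2 - 7*p^3 - p^2 + 91*sqrt(2)*p^2/2 - 39*sqrt(2)*p + 49*p - 42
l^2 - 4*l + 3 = (l - 3)*(l - 1)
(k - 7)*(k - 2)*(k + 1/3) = k^3 - 26*k^2/3 + 11*k + 14/3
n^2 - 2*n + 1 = (n - 1)^2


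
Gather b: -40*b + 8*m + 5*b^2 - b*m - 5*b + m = 5*b^2 + b*(-m - 45) + 9*m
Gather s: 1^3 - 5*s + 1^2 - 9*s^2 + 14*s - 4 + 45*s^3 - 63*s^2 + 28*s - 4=45*s^3 - 72*s^2 + 37*s - 6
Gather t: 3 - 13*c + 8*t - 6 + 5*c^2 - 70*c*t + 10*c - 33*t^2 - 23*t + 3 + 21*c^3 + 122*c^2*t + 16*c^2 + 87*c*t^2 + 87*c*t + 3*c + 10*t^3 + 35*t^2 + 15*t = 21*c^3 + 21*c^2 + 10*t^3 + t^2*(87*c + 2) + t*(122*c^2 + 17*c)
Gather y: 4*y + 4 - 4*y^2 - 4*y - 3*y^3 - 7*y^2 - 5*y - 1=-3*y^3 - 11*y^2 - 5*y + 3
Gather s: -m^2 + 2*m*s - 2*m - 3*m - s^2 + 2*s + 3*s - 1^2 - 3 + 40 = -m^2 - 5*m - s^2 + s*(2*m + 5) + 36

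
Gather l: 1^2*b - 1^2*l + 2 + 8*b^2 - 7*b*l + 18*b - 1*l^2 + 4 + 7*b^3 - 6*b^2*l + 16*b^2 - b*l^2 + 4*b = 7*b^3 + 24*b^2 + 23*b + l^2*(-b - 1) + l*(-6*b^2 - 7*b - 1) + 6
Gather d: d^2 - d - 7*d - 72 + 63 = d^2 - 8*d - 9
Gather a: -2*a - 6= -2*a - 6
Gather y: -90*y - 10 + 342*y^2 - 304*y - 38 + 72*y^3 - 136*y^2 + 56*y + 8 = 72*y^3 + 206*y^2 - 338*y - 40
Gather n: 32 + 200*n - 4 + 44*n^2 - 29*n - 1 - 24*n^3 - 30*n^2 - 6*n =-24*n^3 + 14*n^2 + 165*n + 27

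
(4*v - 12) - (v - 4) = 3*v - 8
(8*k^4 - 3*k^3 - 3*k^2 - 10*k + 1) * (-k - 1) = -8*k^5 - 5*k^4 + 6*k^3 + 13*k^2 + 9*k - 1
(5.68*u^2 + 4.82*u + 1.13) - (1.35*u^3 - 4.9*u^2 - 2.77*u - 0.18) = -1.35*u^3 + 10.58*u^2 + 7.59*u + 1.31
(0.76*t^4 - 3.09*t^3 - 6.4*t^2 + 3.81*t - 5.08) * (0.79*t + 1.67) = 0.6004*t^5 - 1.1719*t^4 - 10.2163*t^3 - 7.6781*t^2 + 2.3495*t - 8.4836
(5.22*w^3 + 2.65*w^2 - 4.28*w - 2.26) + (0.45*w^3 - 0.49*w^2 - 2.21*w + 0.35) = 5.67*w^3 + 2.16*w^2 - 6.49*w - 1.91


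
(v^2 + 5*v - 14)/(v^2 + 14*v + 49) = (v - 2)/(v + 7)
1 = 1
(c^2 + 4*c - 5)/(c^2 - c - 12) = (-c^2 - 4*c + 5)/(-c^2 + c + 12)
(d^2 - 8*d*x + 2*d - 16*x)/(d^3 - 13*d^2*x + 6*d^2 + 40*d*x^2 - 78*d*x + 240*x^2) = (-d - 2)/(-d^2 + 5*d*x - 6*d + 30*x)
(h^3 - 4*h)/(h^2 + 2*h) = h - 2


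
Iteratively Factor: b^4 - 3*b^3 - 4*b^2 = (b)*(b^3 - 3*b^2 - 4*b) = b*(b + 1)*(b^2 - 4*b) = b^2*(b + 1)*(b - 4)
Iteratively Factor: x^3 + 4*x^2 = (x)*(x^2 + 4*x) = x^2*(x + 4)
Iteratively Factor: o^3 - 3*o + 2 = (o + 2)*(o^2 - 2*o + 1) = (o - 1)*(o + 2)*(o - 1)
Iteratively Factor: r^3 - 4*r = (r - 2)*(r^2 + 2*r) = (r - 2)*(r + 2)*(r)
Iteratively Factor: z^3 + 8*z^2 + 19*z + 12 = (z + 1)*(z^2 + 7*z + 12) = (z + 1)*(z + 4)*(z + 3)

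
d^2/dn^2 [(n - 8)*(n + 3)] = 2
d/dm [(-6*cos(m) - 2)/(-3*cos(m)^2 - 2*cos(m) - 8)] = 2*(-9*sin(m)^2 + 6*cos(m) - 13)*sin(m)/(3*cos(m)^2 + 2*cos(m) + 8)^2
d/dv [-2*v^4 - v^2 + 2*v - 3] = -8*v^3 - 2*v + 2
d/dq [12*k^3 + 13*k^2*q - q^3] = 13*k^2 - 3*q^2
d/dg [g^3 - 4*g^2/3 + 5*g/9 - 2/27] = 3*g^2 - 8*g/3 + 5/9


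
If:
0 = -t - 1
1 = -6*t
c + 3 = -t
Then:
No Solution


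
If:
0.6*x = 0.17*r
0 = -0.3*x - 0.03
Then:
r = -0.35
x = -0.10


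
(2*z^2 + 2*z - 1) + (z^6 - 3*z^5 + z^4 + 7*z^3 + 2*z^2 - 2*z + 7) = z^6 - 3*z^5 + z^4 + 7*z^3 + 4*z^2 + 6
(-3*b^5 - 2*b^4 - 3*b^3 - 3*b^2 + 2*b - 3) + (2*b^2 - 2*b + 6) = -3*b^5 - 2*b^4 - 3*b^3 - b^2 + 3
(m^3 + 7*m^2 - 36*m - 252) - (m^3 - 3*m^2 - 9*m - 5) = 10*m^2 - 27*m - 247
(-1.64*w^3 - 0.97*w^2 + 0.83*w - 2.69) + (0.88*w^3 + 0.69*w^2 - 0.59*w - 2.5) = -0.76*w^3 - 0.28*w^2 + 0.24*w - 5.19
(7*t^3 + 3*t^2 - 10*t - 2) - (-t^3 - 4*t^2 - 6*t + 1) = 8*t^3 + 7*t^2 - 4*t - 3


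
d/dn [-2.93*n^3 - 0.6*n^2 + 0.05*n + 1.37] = -8.79*n^2 - 1.2*n + 0.05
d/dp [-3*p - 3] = -3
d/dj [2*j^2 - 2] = 4*j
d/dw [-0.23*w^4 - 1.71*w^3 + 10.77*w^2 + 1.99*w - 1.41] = -0.92*w^3 - 5.13*w^2 + 21.54*w + 1.99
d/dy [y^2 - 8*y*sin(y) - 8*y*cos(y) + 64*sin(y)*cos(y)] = -8*sqrt(2)*y*cos(y + pi/4) + 2*y - 8*sqrt(2)*sin(y + pi/4) + 64*cos(2*y)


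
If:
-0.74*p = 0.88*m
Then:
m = -0.840909090909091*p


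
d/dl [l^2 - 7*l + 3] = 2*l - 7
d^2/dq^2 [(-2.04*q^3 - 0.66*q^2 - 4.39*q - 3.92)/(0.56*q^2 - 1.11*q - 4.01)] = (1.77635683940025e-15*q^5 - 17.762936*q^3 - 70.749912*q^2 - 241.349496*q - 9.410242)/(0.175616*q^6 - 1.044288*q^5 - 1.70268*q^4 + 13.588065*q^3 + 12.192405*q^2 - 53.546733*q - 64.481201)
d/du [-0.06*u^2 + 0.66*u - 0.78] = 0.66 - 0.12*u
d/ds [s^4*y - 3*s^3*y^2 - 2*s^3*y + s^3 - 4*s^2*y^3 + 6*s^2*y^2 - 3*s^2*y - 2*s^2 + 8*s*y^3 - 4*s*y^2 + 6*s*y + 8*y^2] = 4*s^3*y - 9*s^2*y^2 - 6*s^2*y + 3*s^2 - 8*s*y^3 + 12*s*y^2 - 6*s*y - 4*s + 8*y^3 - 4*y^2 + 6*y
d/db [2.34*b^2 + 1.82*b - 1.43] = 4.68*b + 1.82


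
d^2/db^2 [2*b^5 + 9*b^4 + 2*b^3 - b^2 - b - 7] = 40*b^3 + 108*b^2 + 12*b - 2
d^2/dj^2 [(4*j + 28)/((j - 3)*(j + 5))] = 8*(j^3 + 21*j^2 + 87*j + 163)/(j^6 + 6*j^5 - 33*j^4 - 172*j^3 + 495*j^2 + 1350*j - 3375)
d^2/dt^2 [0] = 0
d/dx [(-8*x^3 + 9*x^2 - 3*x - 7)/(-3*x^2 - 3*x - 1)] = 6*(4*x^4 + 8*x^3 - 2*x^2 - 10*x - 3)/(9*x^4 + 18*x^3 + 15*x^2 + 6*x + 1)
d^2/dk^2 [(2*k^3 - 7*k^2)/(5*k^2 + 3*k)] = 246/(125*k^3 + 225*k^2 + 135*k + 27)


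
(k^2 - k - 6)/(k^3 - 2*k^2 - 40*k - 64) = (k - 3)/(k^2 - 4*k - 32)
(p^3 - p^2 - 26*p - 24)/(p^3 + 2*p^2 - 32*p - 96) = (p + 1)/(p + 4)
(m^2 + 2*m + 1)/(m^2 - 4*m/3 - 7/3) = 3*(m + 1)/(3*m - 7)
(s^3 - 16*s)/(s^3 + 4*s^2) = (s - 4)/s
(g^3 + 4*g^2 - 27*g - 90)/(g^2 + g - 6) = (g^2 + g - 30)/(g - 2)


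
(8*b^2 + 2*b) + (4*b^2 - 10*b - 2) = 12*b^2 - 8*b - 2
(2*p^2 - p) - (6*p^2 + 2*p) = -4*p^2 - 3*p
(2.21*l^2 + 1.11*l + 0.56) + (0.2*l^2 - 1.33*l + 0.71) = 2.41*l^2 - 0.22*l + 1.27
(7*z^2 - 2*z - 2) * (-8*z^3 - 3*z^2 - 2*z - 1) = -56*z^5 - 5*z^4 + 8*z^3 + 3*z^2 + 6*z + 2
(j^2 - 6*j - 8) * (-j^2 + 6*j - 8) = -j^4 + 12*j^3 - 36*j^2 + 64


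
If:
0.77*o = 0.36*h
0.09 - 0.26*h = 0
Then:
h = 0.35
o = 0.16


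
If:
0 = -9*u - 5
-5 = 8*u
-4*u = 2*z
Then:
No Solution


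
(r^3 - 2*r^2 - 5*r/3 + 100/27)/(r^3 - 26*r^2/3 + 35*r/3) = (r^2 - r/3 - 20/9)/(r*(r - 7))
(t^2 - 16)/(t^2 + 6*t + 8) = (t - 4)/(t + 2)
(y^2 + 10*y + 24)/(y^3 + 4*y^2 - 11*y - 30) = (y^2 + 10*y + 24)/(y^3 + 4*y^2 - 11*y - 30)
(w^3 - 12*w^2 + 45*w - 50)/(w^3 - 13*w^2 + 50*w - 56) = (w^2 - 10*w + 25)/(w^2 - 11*w + 28)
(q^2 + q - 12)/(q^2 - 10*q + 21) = (q + 4)/(q - 7)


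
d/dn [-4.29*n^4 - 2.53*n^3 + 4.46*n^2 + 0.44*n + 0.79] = -17.16*n^3 - 7.59*n^2 + 8.92*n + 0.44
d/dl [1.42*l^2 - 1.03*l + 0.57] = 2.84*l - 1.03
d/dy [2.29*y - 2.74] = 2.29000000000000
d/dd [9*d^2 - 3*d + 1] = 18*d - 3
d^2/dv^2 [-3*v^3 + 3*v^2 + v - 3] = 6 - 18*v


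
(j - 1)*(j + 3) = j^2 + 2*j - 3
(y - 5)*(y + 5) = y^2 - 25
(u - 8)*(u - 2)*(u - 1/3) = u^3 - 31*u^2/3 + 58*u/3 - 16/3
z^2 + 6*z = z*(z + 6)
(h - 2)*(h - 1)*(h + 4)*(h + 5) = h^4 + 6*h^3 - 5*h^2 - 42*h + 40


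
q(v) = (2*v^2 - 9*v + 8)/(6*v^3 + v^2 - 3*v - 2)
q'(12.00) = 0.00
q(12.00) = 0.02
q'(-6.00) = -0.03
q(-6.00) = -0.11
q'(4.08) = 0.01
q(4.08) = 0.01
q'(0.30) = 3.56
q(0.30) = -2.07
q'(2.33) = 0.04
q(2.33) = -0.03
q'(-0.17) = 18.66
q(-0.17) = -6.43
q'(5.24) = 0.00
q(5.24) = 0.02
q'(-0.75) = -23.25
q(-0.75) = -9.24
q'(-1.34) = -4.23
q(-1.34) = -2.23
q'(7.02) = 0.00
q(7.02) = 0.02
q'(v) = (4*v - 9)/(6*v^3 + v^2 - 3*v - 2) + (-18*v^2 - 2*v + 3)*(2*v^2 - 9*v + 8)/(6*v^3 + v^2 - 3*v - 2)^2 = 3*(-4*v^4 + 36*v^3 - 47*v^2 - 8*v + 14)/(36*v^6 + 12*v^5 - 35*v^4 - 30*v^3 + 5*v^2 + 12*v + 4)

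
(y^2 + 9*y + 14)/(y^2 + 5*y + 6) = (y + 7)/(y + 3)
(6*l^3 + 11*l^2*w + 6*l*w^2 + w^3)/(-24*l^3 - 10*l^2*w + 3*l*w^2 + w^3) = (3*l^2 + 4*l*w + w^2)/(-12*l^2 + l*w + w^2)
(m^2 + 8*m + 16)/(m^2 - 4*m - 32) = (m + 4)/(m - 8)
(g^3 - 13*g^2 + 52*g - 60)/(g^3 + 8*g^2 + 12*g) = (g^3 - 13*g^2 + 52*g - 60)/(g*(g^2 + 8*g + 12))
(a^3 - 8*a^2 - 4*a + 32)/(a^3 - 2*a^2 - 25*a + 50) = (a^2 - 6*a - 16)/(a^2 - 25)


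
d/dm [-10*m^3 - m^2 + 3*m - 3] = -30*m^2 - 2*m + 3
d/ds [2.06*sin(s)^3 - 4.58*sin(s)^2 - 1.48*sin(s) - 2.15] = (6.18*sin(s)^2 - 9.16*sin(s) - 1.48)*cos(s)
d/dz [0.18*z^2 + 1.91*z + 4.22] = 0.36*z + 1.91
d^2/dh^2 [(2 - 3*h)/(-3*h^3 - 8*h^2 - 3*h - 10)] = 2*(81*h^5 + 108*h^4 - 219*h^3 - 978*h^2 - 684*h + 52)/(27*h^9 + 216*h^8 + 657*h^7 + 1214*h^6 + 2097*h^5 + 2676*h^4 + 2367*h^3 + 2670*h^2 + 900*h + 1000)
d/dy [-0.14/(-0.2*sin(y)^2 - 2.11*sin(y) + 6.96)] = -(0.056*sin(y) + 0.2954)*cos(y)/(0.2*sin(y)^2 + 2.11*sin(y) - 6.96)^2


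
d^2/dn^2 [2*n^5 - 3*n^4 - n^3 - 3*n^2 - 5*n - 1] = 40*n^3 - 36*n^2 - 6*n - 6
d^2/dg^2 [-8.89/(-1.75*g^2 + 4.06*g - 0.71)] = (-54.45125*g^2 + 126.3269*g + 8.89*(3.5*g - 4.06)*(7.0*g - 8.12) - 22.09165)/(1.75*g^2 - 4.06*g + 0.71)^3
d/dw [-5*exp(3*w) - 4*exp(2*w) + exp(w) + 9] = (-15*exp(2*w) - 8*exp(w) + 1)*exp(w)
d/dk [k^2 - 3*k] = 2*k - 3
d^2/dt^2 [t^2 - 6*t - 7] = 2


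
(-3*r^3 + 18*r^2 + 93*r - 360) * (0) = 0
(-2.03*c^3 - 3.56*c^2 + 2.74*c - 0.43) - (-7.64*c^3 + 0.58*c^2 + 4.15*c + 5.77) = 5.61*c^3 - 4.14*c^2 - 1.41*c - 6.2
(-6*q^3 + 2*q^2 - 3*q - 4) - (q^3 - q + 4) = -7*q^3 + 2*q^2 - 2*q - 8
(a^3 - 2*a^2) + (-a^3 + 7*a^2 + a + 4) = 5*a^2 + a + 4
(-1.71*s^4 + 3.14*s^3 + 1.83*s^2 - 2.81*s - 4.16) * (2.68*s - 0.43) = -4.5828*s^5 + 9.1505*s^4 + 3.5542*s^3 - 8.3177*s^2 - 9.9405*s + 1.7888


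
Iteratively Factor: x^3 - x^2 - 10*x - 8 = (x - 4)*(x^2 + 3*x + 2) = (x - 4)*(x + 2)*(x + 1)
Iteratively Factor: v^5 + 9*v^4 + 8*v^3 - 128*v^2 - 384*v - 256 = (v + 1)*(v^4 + 8*v^3 - 128*v - 256) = (v - 4)*(v + 1)*(v^3 + 12*v^2 + 48*v + 64) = (v - 4)*(v + 1)*(v + 4)*(v^2 + 8*v + 16) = (v - 4)*(v + 1)*(v + 4)^2*(v + 4)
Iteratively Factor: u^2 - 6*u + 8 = (u - 2)*(u - 4)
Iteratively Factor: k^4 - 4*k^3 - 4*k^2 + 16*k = (k + 2)*(k^3 - 6*k^2 + 8*k) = (k - 4)*(k + 2)*(k^2 - 2*k) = k*(k - 4)*(k + 2)*(k - 2)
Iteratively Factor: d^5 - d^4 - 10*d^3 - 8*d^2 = (d + 1)*(d^4 - 2*d^3 - 8*d^2) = (d - 4)*(d + 1)*(d^3 + 2*d^2) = (d - 4)*(d + 1)*(d + 2)*(d^2) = d*(d - 4)*(d + 1)*(d + 2)*(d)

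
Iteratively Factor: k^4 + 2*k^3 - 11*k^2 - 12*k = (k)*(k^3 + 2*k^2 - 11*k - 12) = k*(k + 4)*(k^2 - 2*k - 3) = k*(k - 3)*(k + 4)*(k + 1)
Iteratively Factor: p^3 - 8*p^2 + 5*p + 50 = (p - 5)*(p^2 - 3*p - 10) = (p - 5)^2*(p + 2)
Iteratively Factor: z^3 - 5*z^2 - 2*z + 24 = (z - 4)*(z^2 - z - 6) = (z - 4)*(z - 3)*(z + 2)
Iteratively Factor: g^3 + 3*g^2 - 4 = (g + 2)*(g^2 + g - 2) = (g - 1)*(g + 2)*(g + 2)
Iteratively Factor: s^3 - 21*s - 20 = (s + 1)*(s^2 - s - 20) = (s + 1)*(s + 4)*(s - 5)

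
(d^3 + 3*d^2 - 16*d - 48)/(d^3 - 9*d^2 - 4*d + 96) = (d + 4)/(d - 8)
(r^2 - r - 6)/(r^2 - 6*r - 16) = (r - 3)/(r - 8)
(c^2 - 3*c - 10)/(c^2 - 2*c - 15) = (c + 2)/(c + 3)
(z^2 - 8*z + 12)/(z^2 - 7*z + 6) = (z - 2)/(z - 1)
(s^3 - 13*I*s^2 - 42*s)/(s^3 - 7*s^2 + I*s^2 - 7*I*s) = (s^2 - 13*I*s - 42)/(s^2 + s*(-7 + I) - 7*I)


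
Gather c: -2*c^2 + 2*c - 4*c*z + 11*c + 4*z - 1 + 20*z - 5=-2*c^2 + c*(13 - 4*z) + 24*z - 6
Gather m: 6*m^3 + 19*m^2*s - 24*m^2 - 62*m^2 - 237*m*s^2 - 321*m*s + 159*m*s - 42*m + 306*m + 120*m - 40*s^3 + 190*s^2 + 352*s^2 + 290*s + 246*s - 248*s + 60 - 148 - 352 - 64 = 6*m^3 + m^2*(19*s - 86) + m*(-237*s^2 - 162*s + 384) - 40*s^3 + 542*s^2 + 288*s - 504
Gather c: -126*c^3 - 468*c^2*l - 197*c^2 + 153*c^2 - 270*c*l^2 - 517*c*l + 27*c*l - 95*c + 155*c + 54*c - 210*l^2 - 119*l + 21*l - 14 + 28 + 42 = -126*c^3 + c^2*(-468*l - 44) + c*(-270*l^2 - 490*l + 114) - 210*l^2 - 98*l + 56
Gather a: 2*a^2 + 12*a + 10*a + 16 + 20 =2*a^2 + 22*a + 36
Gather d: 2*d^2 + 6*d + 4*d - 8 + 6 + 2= 2*d^2 + 10*d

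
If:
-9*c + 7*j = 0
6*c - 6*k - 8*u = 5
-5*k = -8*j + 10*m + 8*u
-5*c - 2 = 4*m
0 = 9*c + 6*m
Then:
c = 2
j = 18/7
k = -305/7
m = -3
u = 1879/56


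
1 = 1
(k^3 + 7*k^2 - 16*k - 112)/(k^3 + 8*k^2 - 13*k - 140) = (k + 4)/(k + 5)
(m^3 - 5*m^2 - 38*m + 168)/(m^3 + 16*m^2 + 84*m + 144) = (m^2 - 11*m + 28)/(m^2 + 10*m + 24)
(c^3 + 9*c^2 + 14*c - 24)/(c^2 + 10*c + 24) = c - 1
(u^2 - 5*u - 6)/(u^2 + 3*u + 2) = (u - 6)/(u + 2)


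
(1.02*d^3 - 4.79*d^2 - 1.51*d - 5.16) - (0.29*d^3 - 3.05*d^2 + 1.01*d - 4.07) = 0.73*d^3 - 1.74*d^2 - 2.52*d - 1.09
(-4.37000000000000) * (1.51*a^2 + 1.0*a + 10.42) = -6.5987*a^2 - 4.37*a - 45.5354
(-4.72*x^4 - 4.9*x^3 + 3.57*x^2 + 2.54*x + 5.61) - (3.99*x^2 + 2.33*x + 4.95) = -4.72*x^4 - 4.9*x^3 - 0.42*x^2 + 0.21*x + 0.66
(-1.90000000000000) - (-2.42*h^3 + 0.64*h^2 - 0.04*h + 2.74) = 2.42*h^3 - 0.64*h^2 + 0.04*h - 4.64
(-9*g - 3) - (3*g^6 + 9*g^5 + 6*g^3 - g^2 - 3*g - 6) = -3*g^6 - 9*g^5 - 6*g^3 + g^2 - 6*g + 3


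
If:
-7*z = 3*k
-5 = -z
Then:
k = -35/3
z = 5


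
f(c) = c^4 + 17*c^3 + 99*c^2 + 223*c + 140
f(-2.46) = -25.93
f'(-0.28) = 171.47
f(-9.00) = 320.00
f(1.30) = 637.42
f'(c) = 4*c^3 + 51*c^2 + 198*c + 223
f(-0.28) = 84.95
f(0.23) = 196.74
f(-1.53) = -24.85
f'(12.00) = 16855.00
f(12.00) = 67184.00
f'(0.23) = 271.29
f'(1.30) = 575.38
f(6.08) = 10342.88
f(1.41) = 702.86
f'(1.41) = 614.79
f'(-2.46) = -15.00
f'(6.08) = 4211.15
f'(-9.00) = -344.00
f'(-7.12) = -45.12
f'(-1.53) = 25.12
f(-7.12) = 4.86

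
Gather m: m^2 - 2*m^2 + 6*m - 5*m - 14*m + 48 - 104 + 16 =-m^2 - 13*m - 40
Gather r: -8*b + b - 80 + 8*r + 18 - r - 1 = -7*b + 7*r - 63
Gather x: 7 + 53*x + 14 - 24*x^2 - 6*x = -24*x^2 + 47*x + 21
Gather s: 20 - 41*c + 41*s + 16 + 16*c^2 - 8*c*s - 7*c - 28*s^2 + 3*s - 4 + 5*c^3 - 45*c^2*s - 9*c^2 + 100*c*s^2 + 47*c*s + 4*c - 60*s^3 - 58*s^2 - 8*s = 5*c^3 + 7*c^2 - 44*c - 60*s^3 + s^2*(100*c - 86) + s*(-45*c^2 + 39*c + 36) + 32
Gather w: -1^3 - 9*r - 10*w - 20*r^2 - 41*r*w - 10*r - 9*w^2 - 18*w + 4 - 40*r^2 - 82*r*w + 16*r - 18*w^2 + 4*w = -60*r^2 - 3*r - 27*w^2 + w*(-123*r - 24) + 3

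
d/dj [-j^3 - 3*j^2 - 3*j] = -3*j^2 - 6*j - 3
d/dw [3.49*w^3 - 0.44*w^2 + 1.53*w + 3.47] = 10.47*w^2 - 0.88*w + 1.53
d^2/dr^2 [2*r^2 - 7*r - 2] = 4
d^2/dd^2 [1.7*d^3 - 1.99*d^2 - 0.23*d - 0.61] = 10.2*d - 3.98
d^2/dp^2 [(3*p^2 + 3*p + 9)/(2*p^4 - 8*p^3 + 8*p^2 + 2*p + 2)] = 3*(3*p^8 - 6*p^7 + 10*p^6 - 126*p^5 + 345*p^4 - 344*p^3 + 102*p^2 + 60*p - 9)/(p^12 - 12*p^11 + 60*p^10 - 157*p^9 + 219*p^8 - 144*p^7 + 43*p^6 - 54*p^5 + 39*p^4 + 13*p^3 + 15*p^2 + 3*p + 1)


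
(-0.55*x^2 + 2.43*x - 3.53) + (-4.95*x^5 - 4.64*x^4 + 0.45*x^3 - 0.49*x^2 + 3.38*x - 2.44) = -4.95*x^5 - 4.64*x^4 + 0.45*x^3 - 1.04*x^2 + 5.81*x - 5.97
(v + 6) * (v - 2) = v^2 + 4*v - 12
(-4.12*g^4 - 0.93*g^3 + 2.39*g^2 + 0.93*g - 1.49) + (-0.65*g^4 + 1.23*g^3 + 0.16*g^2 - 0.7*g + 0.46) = -4.77*g^4 + 0.3*g^3 + 2.55*g^2 + 0.23*g - 1.03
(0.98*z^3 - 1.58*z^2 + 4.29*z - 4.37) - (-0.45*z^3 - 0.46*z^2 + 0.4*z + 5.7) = 1.43*z^3 - 1.12*z^2 + 3.89*z - 10.07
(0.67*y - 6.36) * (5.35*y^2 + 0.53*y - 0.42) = 3.5845*y^3 - 33.6709*y^2 - 3.6522*y + 2.6712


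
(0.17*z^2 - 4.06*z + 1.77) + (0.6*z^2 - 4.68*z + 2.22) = 0.77*z^2 - 8.74*z + 3.99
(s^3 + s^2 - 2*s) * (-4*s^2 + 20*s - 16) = -4*s^5 + 16*s^4 + 12*s^3 - 56*s^2 + 32*s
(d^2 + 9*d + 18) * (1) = d^2 + 9*d + 18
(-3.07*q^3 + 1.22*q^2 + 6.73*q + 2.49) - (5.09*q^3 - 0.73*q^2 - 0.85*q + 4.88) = -8.16*q^3 + 1.95*q^2 + 7.58*q - 2.39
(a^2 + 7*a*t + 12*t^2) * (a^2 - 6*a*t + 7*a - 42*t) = a^4 + a^3*t + 7*a^3 - 30*a^2*t^2 + 7*a^2*t - 72*a*t^3 - 210*a*t^2 - 504*t^3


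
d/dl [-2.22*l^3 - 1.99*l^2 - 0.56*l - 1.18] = -6.66*l^2 - 3.98*l - 0.56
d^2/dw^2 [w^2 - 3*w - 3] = 2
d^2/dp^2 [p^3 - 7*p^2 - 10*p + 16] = 6*p - 14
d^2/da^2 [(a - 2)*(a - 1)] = 2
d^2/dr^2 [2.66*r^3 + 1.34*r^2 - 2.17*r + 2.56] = 15.96*r + 2.68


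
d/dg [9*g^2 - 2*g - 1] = 18*g - 2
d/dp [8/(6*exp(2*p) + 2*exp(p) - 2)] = (-24*exp(p) - 4)*exp(p)/(3*exp(2*p) + exp(p) - 1)^2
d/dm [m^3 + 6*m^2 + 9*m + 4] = 3*m^2 + 12*m + 9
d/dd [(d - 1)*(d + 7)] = 2*d + 6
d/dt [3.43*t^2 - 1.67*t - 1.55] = 6.86*t - 1.67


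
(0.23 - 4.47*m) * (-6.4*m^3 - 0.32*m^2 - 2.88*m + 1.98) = 28.608*m^4 - 0.0416000000000003*m^3 + 12.8*m^2 - 9.513*m + 0.4554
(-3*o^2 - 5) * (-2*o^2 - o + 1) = 6*o^4 + 3*o^3 + 7*o^2 + 5*o - 5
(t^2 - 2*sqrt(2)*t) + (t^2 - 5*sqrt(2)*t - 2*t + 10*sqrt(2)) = 2*t^2 - 7*sqrt(2)*t - 2*t + 10*sqrt(2)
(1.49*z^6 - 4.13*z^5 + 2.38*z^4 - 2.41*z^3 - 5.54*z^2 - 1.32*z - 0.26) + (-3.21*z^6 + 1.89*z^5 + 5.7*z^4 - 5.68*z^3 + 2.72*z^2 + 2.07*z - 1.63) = -1.72*z^6 - 2.24*z^5 + 8.08*z^4 - 8.09*z^3 - 2.82*z^2 + 0.75*z - 1.89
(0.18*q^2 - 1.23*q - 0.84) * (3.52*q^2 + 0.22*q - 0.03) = 0.6336*q^4 - 4.29*q^3 - 3.2328*q^2 - 0.1479*q + 0.0252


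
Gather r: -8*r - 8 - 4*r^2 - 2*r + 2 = -4*r^2 - 10*r - 6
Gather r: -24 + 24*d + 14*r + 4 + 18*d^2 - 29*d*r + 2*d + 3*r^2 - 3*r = 18*d^2 + 26*d + 3*r^2 + r*(11 - 29*d) - 20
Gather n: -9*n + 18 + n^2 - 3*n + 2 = n^2 - 12*n + 20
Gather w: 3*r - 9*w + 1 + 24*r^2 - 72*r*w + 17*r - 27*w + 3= 24*r^2 + 20*r + w*(-72*r - 36) + 4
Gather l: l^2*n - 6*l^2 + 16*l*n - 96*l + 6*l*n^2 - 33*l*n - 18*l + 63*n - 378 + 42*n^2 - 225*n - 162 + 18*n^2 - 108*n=l^2*(n - 6) + l*(6*n^2 - 17*n - 114) + 60*n^2 - 270*n - 540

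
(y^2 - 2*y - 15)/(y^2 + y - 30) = (y + 3)/(y + 6)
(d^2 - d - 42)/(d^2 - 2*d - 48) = (d - 7)/(d - 8)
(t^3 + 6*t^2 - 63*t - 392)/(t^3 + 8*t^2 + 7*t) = (t^2 - t - 56)/(t*(t + 1))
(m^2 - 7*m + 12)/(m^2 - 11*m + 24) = (m - 4)/(m - 8)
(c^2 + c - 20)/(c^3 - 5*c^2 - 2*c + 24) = (c + 5)/(c^2 - c - 6)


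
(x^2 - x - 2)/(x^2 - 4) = (x + 1)/(x + 2)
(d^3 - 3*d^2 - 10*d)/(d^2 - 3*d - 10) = d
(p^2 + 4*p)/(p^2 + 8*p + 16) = p/(p + 4)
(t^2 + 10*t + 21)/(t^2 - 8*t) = (t^2 + 10*t + 21)/(t*(t - 8))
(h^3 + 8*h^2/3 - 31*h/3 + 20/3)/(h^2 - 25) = (3*h^2 - 7*h + 4)/(3*(h - 5))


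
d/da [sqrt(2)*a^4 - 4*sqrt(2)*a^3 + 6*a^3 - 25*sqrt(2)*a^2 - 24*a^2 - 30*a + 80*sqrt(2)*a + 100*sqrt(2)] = 4*sqrt(2)*a^3 - 12*sqrt(2)*a^2 + 18*a^2 - 50*sqrt(2)*a - 48*a - 30 + 80*sqrt(2)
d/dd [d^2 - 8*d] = 2*d - 8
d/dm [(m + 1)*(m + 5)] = 2*m + 6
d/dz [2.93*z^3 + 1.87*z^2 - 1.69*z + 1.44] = 8.79*z^2 + 3.74*z - 1.69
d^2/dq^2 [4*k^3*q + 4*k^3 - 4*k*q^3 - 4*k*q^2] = 8*k*(-3*q - 1)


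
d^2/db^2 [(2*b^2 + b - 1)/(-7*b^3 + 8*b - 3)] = 2*(-98*b^6 - 147*b^5 - 42*b^4 + 238*b^3 - 42*b^2 - 63*b + 22)/(343*b^9 - 1176*b^7 + 441*b^6 + 1344*b^5 - 1008*b^4 - 323*b^3 + 576*b^2 - 216*b + 27)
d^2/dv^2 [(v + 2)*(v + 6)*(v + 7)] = 6*v + 30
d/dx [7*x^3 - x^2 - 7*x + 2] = 21*x^2 - 2*x - 7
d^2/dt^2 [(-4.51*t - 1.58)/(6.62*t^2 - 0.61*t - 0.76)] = ((4.51*t + 1.58)*(13.24*t - 0.61)*(26.48*t - 1.22) + (179.1372*t + 15.417)*(-6.62*t^2 + 0.61*t + 0.76))/(-6.62*t^2 + 0.61*t + 0.76)^3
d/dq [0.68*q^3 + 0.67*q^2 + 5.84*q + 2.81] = 2.04*q^2 + 1.34*q + 5.84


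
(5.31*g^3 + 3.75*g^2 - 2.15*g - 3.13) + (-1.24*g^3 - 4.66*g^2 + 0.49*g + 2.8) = 4.07*g^3 - 0.91*g^2 - 1.66*g - 0.33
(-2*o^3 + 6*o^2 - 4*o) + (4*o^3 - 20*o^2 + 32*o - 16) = 2*o^3 - 14*o^2 + 28*o - 16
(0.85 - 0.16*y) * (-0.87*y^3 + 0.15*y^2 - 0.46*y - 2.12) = 0.1392*y^4 - 0.7635*y^3 + 0.2011*y^2 - 0.0518*y - 1.802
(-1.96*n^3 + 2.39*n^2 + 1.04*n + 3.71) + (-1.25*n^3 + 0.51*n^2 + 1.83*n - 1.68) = -3.21*n^3 + 2.9*n^2 + 2.87*n + 2.03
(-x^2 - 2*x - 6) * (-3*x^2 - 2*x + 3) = 3*x^4 + 8*x^3 + 19*x^2 + 6*x - 18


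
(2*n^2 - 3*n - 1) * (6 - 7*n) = -14*n^3 + 33*n^2 - 11*n - 6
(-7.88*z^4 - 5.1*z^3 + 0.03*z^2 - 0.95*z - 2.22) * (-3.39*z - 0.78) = 26.7132*z^5 + 23.4354*z^4 + 3.8763*z^3 + 3.1971*z^2 + 8.2668*z + 1.7316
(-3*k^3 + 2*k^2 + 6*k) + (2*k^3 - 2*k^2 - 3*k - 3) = -k^3 + 3*k - 3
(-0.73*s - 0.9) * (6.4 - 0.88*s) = 0.6424*s^2 - 3.88*s - 5.76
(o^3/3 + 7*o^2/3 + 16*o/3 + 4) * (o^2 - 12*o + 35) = o^5/3 - 5*o^4/3 - 11*o^3 + 65*o^2/3 + 416*o/3 + 140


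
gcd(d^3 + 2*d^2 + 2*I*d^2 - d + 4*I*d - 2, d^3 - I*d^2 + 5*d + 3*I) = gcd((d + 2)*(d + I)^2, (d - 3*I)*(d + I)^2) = d^2 + 2*I*d - 1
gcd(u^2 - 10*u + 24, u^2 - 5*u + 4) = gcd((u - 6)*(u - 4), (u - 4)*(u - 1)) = u - 4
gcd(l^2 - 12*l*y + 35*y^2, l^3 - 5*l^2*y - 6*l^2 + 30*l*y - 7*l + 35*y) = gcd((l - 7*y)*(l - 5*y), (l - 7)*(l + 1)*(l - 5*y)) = -l + 5*y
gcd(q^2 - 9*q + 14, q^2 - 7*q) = q - 7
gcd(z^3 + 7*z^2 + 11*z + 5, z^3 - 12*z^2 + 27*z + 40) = z + 1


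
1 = 1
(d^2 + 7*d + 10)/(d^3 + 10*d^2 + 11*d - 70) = (d + 2)/(d^2 + 5*d - 14)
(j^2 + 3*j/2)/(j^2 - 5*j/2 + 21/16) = 8*j*(2*j + 3)/(16*j^2 - 40*j + 21)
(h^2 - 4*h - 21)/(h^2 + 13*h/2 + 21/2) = 2*(h - 7)/(2*h + 7)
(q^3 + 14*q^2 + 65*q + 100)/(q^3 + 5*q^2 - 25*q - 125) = (q + 4)/(q - 5)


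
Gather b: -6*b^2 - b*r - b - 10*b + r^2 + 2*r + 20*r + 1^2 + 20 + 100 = -6*b^2 + b*(-r - 11) + r^2 + 22*r + 121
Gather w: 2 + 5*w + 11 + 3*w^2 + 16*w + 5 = 3*w^2 + 21*w + 18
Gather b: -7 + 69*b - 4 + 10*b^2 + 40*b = 10*b^2 + 109*b - 11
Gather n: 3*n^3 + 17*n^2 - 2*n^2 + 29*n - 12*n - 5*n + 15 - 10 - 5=3*n^3 + 15*n^2 + 12*n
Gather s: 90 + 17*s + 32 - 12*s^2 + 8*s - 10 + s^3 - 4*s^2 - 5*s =s^3 - 16*s^2 + 20*s + 112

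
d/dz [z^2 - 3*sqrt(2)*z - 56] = 2*z - 3*sqrt(2)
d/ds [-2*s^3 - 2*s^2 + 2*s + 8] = -6*s^2 - 4*s + 2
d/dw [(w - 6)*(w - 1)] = 2*w - 7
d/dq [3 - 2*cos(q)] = 2*sin(q)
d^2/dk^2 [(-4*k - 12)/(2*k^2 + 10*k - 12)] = 4*(-(k + 3)*(2*k + 5)^2 + (3*k + 8)*(k^2 + 5*k - 6))/(k^2 + 5*k - 6)^3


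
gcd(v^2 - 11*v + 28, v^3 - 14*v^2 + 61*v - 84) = v^2 - 11*v + 28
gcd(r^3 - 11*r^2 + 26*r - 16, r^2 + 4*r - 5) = r - 1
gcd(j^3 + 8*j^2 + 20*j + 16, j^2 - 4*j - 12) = j + 2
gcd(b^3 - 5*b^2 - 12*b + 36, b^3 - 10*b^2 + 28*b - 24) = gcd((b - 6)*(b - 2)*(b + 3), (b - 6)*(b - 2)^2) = b^2 - 8*b + 12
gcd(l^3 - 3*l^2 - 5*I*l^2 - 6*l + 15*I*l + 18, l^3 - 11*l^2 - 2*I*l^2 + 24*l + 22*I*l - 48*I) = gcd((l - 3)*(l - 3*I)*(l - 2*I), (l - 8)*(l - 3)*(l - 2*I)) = l^2 + l*(-3 - 2*I) + 6*I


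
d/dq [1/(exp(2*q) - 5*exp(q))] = (5 - 2*exp(q))*exp(-q)/(exp(q) - 5)^2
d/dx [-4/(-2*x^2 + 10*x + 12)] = 2*(5 - 2*x)/(-x^2 + 5*x + 6)^2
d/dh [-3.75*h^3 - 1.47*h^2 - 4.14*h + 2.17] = -11.25*h^2 - 2.94*h - 4.14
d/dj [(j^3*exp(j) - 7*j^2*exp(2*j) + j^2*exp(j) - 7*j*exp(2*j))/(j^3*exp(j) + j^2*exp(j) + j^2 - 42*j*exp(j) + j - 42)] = (-j*(j^2 - 7*j*exp(j) + j - 7*exp(j))*(j^3*exp(j) + 4*j^2*exp(j) - 40*j*exp(j) + 2*j - 42*exp(j) + 1) + (j^3 - 14*j^2*exp(j) + 4*j^2 - 28*j*exp(j) + 2*j - 7*exp(j))*(j^3*exp(j) + j^2*exp(j) + j^2 - 42*j*exp(j) + j - 42))*exp(j)/(j^3*exp(j) + j^2*exp(j) + j^2 - 42*j*exp(j) + j - 42)^2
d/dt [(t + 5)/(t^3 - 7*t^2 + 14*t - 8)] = (t^3 - 7*t^2 + 14*t - (t + 5)*(3*t^2 - 14*t + 14) - 8)/(t^3 - 7*t^2 + 14*t - 8)^2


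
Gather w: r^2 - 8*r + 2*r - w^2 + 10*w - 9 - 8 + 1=r^2 - 6*r - w^2 + 10*w - 16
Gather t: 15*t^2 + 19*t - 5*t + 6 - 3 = 15*t^2 + 14*t + 3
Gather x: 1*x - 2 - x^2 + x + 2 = -x^2 + 2*x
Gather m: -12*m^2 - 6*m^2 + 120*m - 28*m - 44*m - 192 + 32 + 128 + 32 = -18*m^2 + 48*m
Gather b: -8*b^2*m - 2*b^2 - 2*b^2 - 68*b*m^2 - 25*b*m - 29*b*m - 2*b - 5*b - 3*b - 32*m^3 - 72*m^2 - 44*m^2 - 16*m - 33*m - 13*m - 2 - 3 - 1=b^2*(-8*m - 4) + b*(-68*m^2 - 54*m - 10) - 32*m^3 - 116*m^2 - 62*m - 6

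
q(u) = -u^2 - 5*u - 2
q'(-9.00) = 13.00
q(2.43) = -20.05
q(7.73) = -100.40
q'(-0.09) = -4.82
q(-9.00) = -38.00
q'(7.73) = -20.46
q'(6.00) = -17.00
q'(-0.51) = -3.98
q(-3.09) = 3.90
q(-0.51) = 0.29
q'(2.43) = -9.86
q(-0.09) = -1.56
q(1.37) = -10.73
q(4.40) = -43.36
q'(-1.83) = -1.34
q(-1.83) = 3.80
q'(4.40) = -13.80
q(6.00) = -68.00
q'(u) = -2*u - 5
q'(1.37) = -7.74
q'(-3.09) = 1.18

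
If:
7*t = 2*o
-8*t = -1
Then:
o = 7/16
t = 1/8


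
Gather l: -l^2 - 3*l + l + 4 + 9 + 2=-l^2 - 2*l + 15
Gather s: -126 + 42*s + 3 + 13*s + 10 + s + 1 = 56*s - 112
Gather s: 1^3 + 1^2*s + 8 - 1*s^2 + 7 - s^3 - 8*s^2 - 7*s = -s^3 - 9*s^2 - 6*s + 16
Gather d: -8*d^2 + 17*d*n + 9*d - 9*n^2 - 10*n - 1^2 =-8*d^2 + d*(17*n + 9) - 9*n^2 - 10*n - 1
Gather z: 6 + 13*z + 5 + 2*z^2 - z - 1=2*z^2 + 12*z + 10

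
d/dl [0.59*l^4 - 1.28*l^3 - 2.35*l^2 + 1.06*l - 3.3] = 2.36*l^3 - 3.84*l^2 - 4.7*l + 1.06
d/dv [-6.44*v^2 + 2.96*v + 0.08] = 2.96 - 12.88*v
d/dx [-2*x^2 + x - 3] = 1 - 4*x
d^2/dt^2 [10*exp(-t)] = 10*exp(-t)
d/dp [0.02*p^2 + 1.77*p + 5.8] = 0.04*p + 1.77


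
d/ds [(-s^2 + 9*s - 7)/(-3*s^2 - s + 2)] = (28*s^2 - 46*s + 11)/(9*s^4 + 6*s^3 - 11*s^2 - 4*s + 4)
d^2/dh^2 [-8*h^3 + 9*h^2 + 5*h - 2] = 18 - 48*h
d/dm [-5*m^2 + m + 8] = 1 - 10*m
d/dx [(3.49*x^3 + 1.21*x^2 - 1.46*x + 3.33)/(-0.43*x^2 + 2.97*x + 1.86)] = (-1.5007*x^4 + 20.7306*x^3 + 22.4401*x^2 + 7.365*x - 12.6057)/(0.1849*x^4 - 2.5542*x^3 + 7.2213*x^2 + 11.0484*x + 3.4596)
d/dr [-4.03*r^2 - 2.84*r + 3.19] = -8.06*r - 2.84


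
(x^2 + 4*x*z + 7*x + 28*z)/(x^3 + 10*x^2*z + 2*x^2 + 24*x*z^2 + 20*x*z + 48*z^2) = (x + 7)/(x^2 + 6*x*z + 2*x + 12*z)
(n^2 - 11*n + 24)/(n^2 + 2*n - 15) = (n - 8)/(n + 5)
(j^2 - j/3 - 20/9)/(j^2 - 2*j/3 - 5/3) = (j + 4/3)/(j + 1)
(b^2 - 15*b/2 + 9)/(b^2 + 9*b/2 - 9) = (b - 6)/(b + 6)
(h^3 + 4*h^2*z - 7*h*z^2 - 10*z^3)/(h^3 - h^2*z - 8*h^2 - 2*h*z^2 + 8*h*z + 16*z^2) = (h + 5*z)/(h - 8)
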